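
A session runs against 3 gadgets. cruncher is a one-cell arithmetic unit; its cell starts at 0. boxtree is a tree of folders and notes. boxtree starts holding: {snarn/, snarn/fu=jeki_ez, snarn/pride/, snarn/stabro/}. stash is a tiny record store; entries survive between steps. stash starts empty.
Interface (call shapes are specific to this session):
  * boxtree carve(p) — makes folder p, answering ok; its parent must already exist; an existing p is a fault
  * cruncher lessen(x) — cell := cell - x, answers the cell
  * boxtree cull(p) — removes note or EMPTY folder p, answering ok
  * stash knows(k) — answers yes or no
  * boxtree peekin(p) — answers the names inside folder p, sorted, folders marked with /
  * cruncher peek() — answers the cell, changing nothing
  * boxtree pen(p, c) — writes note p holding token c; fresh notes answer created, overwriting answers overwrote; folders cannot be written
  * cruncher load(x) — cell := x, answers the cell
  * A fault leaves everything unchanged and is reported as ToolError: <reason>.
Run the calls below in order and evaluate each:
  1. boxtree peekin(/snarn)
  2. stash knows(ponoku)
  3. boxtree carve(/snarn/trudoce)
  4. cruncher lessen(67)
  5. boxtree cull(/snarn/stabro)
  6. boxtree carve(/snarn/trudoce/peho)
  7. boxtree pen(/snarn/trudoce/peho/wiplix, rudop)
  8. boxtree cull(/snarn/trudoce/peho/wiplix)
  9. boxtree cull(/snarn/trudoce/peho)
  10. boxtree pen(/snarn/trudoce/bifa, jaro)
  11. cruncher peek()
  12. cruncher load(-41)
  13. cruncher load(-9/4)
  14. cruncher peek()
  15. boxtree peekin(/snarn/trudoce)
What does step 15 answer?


I call boxtree peekin(p→/snarn), and get [fu, pride/, stabro/].
I invoke stash knows(k→ponoku), which returns no.
I invoke boxtree carve(p→/snarn/trudoce), and get ok.
I invoke cruncher lessen(x→67), and observe -67.
I use boxtree cull(p→/snarn/stabro), giving ok.
Then boxtree carve(p→/snarn/trudoce/peho), and observe ok.
Now I run boxtree pen(p→/snarn/trudoce/peho/wiplix, c→rudop), giving created.
Then boxtree cull(p→/snarn/trudoce/peho/wiplix), giving ok.
I use boxtree cull(p→/snarn/trudoce/peho), and observe ok.
Now I run boxtree pen(p→/snarn/trudoce/bifa, c→jaro), and see created.
I run cruncher peek(), which returns -67.
I invoke cruncher load(x→-41), — result: -41.
I invoke cruncher load(x→-9/4), and see -9/4.
I run cruncher peek(): -9/4.
I use boxtree peekin(p→/snarn/trudoce), — result: [bifa].

Answer: [bifa]


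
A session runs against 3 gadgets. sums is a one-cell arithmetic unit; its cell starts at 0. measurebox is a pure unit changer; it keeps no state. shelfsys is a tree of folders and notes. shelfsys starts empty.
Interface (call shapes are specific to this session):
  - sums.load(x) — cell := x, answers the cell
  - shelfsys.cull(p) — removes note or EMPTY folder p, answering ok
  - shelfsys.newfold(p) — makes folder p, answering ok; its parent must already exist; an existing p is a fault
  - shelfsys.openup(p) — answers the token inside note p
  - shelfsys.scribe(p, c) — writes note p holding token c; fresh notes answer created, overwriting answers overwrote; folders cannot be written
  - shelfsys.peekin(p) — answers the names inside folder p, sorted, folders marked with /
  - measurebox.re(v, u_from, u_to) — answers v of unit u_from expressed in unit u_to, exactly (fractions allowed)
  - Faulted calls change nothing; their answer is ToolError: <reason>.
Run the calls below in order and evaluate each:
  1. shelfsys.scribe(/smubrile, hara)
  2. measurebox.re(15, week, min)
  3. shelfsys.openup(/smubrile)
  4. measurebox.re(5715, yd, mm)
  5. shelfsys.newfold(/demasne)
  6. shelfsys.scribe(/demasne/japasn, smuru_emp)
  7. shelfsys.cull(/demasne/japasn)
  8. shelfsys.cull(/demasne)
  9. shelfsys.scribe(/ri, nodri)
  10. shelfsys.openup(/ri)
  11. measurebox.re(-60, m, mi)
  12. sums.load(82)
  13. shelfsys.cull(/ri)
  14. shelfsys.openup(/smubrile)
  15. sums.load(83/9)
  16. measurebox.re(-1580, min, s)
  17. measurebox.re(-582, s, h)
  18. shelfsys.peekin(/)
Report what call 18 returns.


→ shelfsys.scribe(/smubrile, hara)
← created
→ measurebox.re(15, week, min)
← 151200
→ shelfsys.openup(/smubrile)
← hara
→ measurebox.re(5715, yd, mm)
← 5225796
→ shelfsys.newfold(/demasne)
← ok
→ shelfsys.scribe(/demasne/japasn, smuru_emp)
← created
→ shelfsys.cull(/demasne/japasn)
← ok
→ shelfsys.cull(/demasne)
← ok
→ shelfsys.scribe(/ri, nodri)
← created
→ shelfsys.openup(/ri)
← nodri
→ measurebox.re(-60, m, mi)
← -625/16764
→ sums.load(82)
← 82
→ shelfsys.cull(/ri)
← ok
→ shelfsys.openup(/smubrile)
← hara
→ sums.load(83/9)
← 83/9
→ measurebox.re(-1580, min, s)
← -94800
→ measurebox.re(-582, s, h)
← -97/600
→ shelfsys.peekin(/)
← [smubrile]

Answer: [smubrile]


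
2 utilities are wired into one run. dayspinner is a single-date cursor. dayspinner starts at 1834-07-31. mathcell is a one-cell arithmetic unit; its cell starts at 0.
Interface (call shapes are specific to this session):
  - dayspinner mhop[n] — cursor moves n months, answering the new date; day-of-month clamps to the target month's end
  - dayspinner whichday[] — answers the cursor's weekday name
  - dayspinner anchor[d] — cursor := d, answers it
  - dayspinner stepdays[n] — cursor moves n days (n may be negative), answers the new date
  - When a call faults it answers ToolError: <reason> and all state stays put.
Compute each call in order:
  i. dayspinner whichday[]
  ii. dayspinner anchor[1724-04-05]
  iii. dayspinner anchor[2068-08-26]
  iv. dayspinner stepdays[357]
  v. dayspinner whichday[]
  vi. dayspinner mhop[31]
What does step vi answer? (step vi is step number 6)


Answer: 2072-03-18

Derivation:
$ dayspinner whichday
  Thursday
$ dayspinner anchor d=1724-04-05
  1724-04-05
$ dayspinner anchor d=2068-08-26
  2068-08-26
$ dayspinner stepdays n=357
  2069-08-18
$ dayspinner whichday
  Sunday
$ dayspinner mhop n=31
  2072-03-18


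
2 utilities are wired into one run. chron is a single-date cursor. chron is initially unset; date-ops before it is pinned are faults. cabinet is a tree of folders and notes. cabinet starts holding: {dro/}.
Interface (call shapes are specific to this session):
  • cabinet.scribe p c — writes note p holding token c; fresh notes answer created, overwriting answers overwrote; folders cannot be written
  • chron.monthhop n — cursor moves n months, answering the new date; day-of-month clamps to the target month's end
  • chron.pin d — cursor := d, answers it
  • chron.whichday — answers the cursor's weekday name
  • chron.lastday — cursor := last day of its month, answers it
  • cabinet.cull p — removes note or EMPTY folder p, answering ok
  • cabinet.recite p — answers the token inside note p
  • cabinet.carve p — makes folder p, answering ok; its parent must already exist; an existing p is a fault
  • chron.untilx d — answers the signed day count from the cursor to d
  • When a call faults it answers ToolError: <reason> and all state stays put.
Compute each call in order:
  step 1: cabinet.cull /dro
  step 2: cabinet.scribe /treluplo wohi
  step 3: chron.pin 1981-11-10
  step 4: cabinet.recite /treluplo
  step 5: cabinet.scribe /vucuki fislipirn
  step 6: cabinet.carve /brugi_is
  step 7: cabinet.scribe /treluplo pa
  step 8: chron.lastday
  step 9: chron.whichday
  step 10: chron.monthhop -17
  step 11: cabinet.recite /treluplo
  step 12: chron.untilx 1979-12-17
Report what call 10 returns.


# 1. cabinet.cull(p=/dro) -> ok
# 2. cabinet.scribe(p=/treluplo, c=wohi) -> created
# 3. chron.pin(d=1981-11-10) -> 1981-11-10
# 4. cabinet.recite(p=/treluplo) -> wohi
# 5. cabinet.scribe(p=/vucuki, c=fislipirn) -> created
# 6. cabinet.carve(p=/brugi_is) -> ok
# 7. cabinet.scribe(p=/treluplo, c=pa) -> overwrote
# 8. chron.lastday() -> 1981-11-30
# 9. chron.whichday() -> Monday
# 10. chron.monthhop(n=-17) -> 1980-06-30
# 11. cabinet.recite(p=/treluplo) -> pa
# 12. chron.untilx(d=1979-12-17) -> -196

Answer: 1980-06-30


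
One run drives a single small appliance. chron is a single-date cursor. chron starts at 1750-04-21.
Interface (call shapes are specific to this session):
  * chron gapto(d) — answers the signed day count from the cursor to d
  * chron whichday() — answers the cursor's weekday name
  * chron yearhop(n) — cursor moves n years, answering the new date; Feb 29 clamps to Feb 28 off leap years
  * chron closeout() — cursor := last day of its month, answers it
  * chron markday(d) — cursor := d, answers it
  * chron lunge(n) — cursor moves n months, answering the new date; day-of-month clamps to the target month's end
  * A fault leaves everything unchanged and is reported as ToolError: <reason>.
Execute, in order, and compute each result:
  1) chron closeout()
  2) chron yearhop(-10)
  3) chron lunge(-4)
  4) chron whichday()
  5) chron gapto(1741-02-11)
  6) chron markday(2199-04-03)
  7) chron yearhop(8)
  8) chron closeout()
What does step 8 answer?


Answer: 2207-04-30

Derivation:
> chron closeout
[out] 1750-04-30
> chron yearhop -10
[out] 1740-04-30
> chron lunge -4
[out] 1739-12-30
> chron whichday
[out] Wednesday
> chron gapto 1741-02-11
[out] 409
> chron markday 2199-04-03
[out] 2199-04-03
> chron yearhop 8
[out] 2207-04-03
> chron closeout
[out] 2207-04-30


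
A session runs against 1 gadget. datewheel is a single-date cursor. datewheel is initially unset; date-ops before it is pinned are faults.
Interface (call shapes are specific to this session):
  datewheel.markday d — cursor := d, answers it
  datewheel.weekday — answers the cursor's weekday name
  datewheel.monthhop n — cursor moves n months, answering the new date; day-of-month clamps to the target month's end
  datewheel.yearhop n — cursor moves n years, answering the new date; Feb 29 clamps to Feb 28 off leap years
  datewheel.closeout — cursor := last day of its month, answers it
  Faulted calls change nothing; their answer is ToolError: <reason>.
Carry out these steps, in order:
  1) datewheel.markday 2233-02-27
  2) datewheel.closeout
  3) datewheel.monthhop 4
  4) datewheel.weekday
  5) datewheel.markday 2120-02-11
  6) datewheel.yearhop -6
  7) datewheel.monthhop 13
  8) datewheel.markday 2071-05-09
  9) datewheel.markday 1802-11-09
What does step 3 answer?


Answer: 2233-06-28

Derivation:
CALL datewheel.markday[d→2233-02-27]
RET  2233-02-27
CALL datewheel.closeout[]
RET  2233-02-28
CALL datewheel.monthhop[n→4]
RET  2233-06-28
CALL datewheel.weekday[]
RET  Friday
CALL datewheel.markday[d→2120-02-11]
RET  2120-02-11
CALL datewheel.yearhop[n→-6]
RET  2114-02-11
CALL datewheel.monthhop[n→13]
RET  2115-03-11
CALL datewheel.markday[d→2071-05-09]
RET  2071-05-09
CALL datewheel.markday[d→1802-11-09]
RET  1802-11-09


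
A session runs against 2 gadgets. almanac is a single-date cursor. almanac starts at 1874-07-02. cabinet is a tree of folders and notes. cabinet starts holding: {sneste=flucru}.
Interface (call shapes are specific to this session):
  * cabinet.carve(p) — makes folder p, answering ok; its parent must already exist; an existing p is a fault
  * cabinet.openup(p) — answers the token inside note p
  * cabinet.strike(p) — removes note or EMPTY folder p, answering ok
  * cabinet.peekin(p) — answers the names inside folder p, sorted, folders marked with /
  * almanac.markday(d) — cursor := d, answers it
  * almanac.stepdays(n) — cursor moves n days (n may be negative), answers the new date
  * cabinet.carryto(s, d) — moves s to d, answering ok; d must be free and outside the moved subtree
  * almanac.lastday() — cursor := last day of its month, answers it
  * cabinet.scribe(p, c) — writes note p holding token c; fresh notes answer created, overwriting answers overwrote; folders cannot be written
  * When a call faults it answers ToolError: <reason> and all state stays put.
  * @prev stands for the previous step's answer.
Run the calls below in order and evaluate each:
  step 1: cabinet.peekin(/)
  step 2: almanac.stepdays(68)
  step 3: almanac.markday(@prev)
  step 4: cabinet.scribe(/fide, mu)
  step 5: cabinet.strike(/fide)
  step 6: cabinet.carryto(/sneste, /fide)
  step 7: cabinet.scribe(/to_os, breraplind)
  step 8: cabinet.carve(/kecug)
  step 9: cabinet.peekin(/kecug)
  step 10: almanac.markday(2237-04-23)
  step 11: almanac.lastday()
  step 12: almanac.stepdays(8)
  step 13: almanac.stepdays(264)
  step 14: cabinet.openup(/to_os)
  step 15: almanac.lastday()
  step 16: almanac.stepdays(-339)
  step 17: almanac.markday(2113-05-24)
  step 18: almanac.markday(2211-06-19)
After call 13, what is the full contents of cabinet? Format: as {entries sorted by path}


I try cabinet.peekin with p='/', and observe [sneste].
I try almanac.stepdays with n='68', → 1874-09-08.
Now I run almanac.markday with d='@prev', — result: 1874-09-08.
I invoke cabinet.scribe with p='/fide', c='mu', and see created.
Now I run cabinet.strike with p='/fide', giving ok.
I use cabinet.carryto with s='/sneste', d='/fide', → ok.
Then cabinet.scribe with p='/to_os', c='breraplind', which returns created.
I try cabinet.carve with p='/kecug', — result: ok.
Using cabinet.peekin with p='/kecug', yielding [].
Using almanac.markday with d='2237-04-23', giving 2237-04-23.
Next I call almanac.lastday: 2237-04-30.
Then almanac.stepdays with n='8', yielding 2237-05-08.
I use almanac.stepdays with n='264', yielding 2238-01-27.
I use cabinet.openup with p='/to_os', and see breraplind.
Now I run almanac.lastday(), and observe 2238-01-31.
Then almanac.stepdays with n='-339', which returns 2237-02-26.
I try almanac.markday with d='2113-05-24', which returns 2113-05-24.
Using almanac.markday with d='2211-06-19', yielding 2211-06-19.

Answer: {fide=flucru, kecug/, to_os=breraplind}


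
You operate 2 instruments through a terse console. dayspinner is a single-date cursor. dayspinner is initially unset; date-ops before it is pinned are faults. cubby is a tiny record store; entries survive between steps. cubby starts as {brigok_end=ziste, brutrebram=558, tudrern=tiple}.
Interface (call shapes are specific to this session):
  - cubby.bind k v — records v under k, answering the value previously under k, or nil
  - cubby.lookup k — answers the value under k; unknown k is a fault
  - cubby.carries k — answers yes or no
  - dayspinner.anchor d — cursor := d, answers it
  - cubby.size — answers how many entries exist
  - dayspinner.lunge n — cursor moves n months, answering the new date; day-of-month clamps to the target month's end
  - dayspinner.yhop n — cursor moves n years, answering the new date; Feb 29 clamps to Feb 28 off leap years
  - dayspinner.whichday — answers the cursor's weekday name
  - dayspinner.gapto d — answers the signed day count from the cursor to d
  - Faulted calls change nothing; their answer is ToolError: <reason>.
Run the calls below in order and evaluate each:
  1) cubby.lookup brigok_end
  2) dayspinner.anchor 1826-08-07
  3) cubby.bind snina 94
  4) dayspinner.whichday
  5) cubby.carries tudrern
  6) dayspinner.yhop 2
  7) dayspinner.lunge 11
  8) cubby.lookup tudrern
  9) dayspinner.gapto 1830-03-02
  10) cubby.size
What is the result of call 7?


Answer: 1829-07-07

Derivation:
Step: cubby.lookup[brigok_end]
Result: ziste
Step: dayspinner.anchor[1826-08-07]
Result: 1826-08-07
Step: cubby.bind[snina; 94]
Result: nil
Step: dayspinner.whichday[]
Result: Monday
Step: cubby.carries[tudrern]
Result: yes
Step: dayspinner.yhop[2]
Result: 1828-08-07
Step: dayspinner.lunge[11]
Result: 1829-07-07
Step: cubby.lookup[tudrern]
Result: tiple
Step: dayspinner.gapto[1830-03-02]
Result: 238
Step: cubby.size[]
Result: 4


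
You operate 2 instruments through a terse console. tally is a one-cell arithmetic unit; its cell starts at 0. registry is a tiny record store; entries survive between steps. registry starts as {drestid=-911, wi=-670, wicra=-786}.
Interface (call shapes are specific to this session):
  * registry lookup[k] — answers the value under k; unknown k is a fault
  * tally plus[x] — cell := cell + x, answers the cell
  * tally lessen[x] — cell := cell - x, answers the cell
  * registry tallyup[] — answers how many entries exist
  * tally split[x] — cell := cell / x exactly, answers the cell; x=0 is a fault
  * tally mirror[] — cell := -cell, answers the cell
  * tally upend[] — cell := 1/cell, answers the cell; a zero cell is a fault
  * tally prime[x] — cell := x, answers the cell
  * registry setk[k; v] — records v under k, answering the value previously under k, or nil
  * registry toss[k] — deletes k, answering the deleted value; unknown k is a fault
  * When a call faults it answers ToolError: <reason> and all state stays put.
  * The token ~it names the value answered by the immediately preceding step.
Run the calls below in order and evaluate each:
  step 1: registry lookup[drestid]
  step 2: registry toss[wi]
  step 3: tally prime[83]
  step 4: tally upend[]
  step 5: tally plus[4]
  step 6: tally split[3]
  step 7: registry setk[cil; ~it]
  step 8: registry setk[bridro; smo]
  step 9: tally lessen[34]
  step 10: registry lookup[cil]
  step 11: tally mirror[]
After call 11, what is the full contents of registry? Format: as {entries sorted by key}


>> registry lookup(k='drestid')
<< -911
>> registry toss(k='wi')
<< -670
>> tally prime(x='83')
<< 83
>> tally upend()
<< 1/83
>> tally plus(x='4')
<< 333/83
>> tally split(x='3')
<< 111/83
>> registry setk(k='cil', v='~it')
<< nil
>> registry setk(k='bridro', v='smo')
<< nil
>> tally lessen(x='34')
<< -2711/83
>> registry lookup(k='cil')
<< 111/83
>> tally mirror()
<< 2711/83

Answer: {bridro=smo, cil=111/83, drestid=-911, wicra=-786}


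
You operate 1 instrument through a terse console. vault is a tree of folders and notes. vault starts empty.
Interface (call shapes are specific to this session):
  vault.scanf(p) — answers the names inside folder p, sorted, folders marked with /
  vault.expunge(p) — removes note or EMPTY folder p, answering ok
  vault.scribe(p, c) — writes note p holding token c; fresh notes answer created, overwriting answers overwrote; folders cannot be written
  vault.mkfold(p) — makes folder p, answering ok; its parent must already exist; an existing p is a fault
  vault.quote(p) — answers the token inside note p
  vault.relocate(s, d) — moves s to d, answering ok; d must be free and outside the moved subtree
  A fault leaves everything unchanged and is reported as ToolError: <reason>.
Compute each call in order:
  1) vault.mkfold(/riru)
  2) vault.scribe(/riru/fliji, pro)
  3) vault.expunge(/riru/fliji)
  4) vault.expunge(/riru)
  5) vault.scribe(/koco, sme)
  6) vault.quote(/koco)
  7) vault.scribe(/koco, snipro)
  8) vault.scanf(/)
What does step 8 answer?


Answer: [koco]

Derivation:
-> vault.mkfold(p=/riru)
<- ok
-> vault.scribe(p=/riru/fliji, c=pro)
<- created
-> vault.expunge(p=/riru/fliji)
<- ok
-> vault.expunge(p=/riru)
<- ok
-> vault.scribe(p=/koco, c=sme)
<- created
-> vault.quote(p=/koco)
<- sme
-> vault.scribe(p=/koco, c=snipro)
<- overwrote
-> vault.scanf(p=/)
<- [koco]


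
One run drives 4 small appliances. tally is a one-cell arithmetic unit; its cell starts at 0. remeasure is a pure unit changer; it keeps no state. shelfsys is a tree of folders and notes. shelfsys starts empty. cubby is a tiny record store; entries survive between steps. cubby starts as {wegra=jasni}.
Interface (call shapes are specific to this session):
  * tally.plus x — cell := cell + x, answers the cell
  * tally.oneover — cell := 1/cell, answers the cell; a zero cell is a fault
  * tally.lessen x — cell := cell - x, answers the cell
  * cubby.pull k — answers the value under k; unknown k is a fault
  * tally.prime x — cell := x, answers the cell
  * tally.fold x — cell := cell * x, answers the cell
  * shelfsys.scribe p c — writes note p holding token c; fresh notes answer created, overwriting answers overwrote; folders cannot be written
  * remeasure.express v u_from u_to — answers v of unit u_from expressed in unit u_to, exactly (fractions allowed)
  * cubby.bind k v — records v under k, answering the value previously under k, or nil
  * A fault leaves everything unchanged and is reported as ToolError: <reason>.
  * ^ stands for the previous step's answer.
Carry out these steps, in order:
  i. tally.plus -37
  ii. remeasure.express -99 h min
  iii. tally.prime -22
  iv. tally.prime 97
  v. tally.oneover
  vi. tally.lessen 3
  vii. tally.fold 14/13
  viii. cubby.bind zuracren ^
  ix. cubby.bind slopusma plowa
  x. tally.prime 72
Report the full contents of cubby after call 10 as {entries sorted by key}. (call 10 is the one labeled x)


I try tally.plus(x: -37): -37.
I run remeasure.express(v: -99, u_from: h, u_to: min), which returns -5940.
I try tally.prime(x: -22), — result: -22.
Calling tally.prime(x: 97), which returns 97.
I call tally.oneover(), → 1/97.
Now I run tally.lessen(x: 3), giving -290/97.
I run tally.fold(x: 14/13), and see -4060/1261.
Invoking cubby.bind(k: zuracren, v: ^), and observe nil.
Next I call cubby.bind(k: slopusma, v: plowa), yielding nil.
I run tally.prime(x: 72), yielding 72.

Answer: {slopusma=plowa, wegra=jasni, zuracren=-4060/1261}


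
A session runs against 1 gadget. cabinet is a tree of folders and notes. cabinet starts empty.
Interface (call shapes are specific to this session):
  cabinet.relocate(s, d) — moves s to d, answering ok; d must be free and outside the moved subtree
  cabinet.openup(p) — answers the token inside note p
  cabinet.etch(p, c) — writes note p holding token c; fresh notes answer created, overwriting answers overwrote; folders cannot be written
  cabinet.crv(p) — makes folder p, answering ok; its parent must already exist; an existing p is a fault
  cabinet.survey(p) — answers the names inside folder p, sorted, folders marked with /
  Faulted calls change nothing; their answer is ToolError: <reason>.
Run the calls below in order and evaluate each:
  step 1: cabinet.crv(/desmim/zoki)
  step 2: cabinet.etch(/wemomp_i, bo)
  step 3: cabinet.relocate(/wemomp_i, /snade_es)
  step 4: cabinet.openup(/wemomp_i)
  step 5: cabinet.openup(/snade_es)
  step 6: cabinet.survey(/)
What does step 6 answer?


> cabinet.crv /desmim/zoki
  ToolError: no parent
> cabinet.etch /wemomp_i bo
  created
> cabinet.relocate /wemomp_i /snade_es
  ok
> cabinet.openup /wemomp_i
  ToolError: not found
> cabinet.openup /snade_es
  bo
> cabinet.survey /
  [snade_es]

Answer: [snade_es]


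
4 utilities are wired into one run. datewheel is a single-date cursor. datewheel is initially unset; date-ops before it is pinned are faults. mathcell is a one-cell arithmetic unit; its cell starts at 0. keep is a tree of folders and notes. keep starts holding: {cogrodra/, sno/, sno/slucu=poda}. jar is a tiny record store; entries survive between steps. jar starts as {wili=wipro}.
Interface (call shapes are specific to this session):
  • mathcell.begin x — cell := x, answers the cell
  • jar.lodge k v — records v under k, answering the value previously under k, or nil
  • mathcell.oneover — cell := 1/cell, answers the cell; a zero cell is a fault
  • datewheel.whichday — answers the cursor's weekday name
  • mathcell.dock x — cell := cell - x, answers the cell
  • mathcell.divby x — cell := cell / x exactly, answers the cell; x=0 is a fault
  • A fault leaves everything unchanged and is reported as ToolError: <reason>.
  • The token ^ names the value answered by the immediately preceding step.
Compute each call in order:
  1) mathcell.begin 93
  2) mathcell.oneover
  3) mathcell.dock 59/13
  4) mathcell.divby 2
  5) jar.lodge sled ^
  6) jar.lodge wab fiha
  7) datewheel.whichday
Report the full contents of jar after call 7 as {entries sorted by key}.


Act: mathcell.begin[93]
Obs: 93
Act: mathcell.oneover[]
Obs: 1/93
Act: mathcell.dock[59/13]
Obs: -5474/1209
Act: mathcell.divby[2]
Obs: -2737/1209
Act: jar.lodge[sled; ^]
Obs: nil
Act: jar.lodge[wab; fiha]
Obs: nil
Act: datewheel.whichday[]
Obs: ToolError: no date set

Answer: {sled=-2737/1209, wab=fiha, wili=wipro}


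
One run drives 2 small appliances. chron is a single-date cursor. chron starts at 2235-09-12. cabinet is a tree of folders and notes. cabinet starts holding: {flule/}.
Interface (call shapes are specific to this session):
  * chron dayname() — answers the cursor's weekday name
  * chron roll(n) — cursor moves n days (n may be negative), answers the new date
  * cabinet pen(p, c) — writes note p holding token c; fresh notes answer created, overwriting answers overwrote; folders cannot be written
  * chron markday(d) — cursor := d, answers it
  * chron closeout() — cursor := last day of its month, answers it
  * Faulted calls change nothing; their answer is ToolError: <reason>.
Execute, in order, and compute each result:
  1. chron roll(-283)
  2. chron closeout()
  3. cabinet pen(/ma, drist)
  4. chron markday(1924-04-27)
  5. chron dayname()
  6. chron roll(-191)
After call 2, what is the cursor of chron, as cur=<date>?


Answer: cur=2234-12-31

Derivation:
-> chron roll(n→-283)
<- 2234-12-03
-> chron closeout()
<- 2234-12-31
-> cabinet pen(p→/ma, c→drist)
<- created
-> chron markday(d→1924-04-27)
<- 1924-04-27
-> chron dayname()
<- Sunday
-> chron roll(n→-191)
<- 1923-10-19


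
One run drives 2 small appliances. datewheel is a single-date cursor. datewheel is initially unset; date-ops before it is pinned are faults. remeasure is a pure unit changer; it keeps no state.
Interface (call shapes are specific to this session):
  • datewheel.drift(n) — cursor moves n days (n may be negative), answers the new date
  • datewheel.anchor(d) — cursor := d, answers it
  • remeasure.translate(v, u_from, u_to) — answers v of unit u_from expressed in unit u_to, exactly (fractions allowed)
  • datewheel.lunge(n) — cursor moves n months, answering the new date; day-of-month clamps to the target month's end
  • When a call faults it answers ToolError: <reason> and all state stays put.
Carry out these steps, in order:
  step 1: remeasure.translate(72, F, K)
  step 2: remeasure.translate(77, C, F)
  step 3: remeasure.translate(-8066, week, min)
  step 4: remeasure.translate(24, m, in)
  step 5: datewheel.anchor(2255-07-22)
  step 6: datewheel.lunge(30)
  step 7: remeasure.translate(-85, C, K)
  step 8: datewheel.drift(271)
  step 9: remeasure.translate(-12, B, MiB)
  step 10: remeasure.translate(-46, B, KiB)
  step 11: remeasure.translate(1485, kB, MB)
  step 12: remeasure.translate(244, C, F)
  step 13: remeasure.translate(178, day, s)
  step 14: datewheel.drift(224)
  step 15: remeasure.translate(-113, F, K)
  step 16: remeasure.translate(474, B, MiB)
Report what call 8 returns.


-> translate(v=72, u_from=F, u_to=K)
<- 53167/180
-> translate(v=77, u_from=C, u_to=F)
<- 853/5
-> translate(v=-8066, u_from=week, u_to=min)
<- -81305280
-> translate(v=24, u_from=m, u_to=in)
<- 120000/127
-> anchor(d=2255-07-22)
<- 2255-07-22
-> lunge(n=30)
<- 2258-01-22
-> translate(v=-85, u_from=C, u_to=K)
<- 3763/20
-> drift(n=271)
<- 2258-10-20
-> translate(v=-12, u_from=B, u_to=MiB)
<- -3/262144
-> translate(v=-46, u_from=B, u_to=KiB)
<- -23/512
-> translate(v=1485, u_from=kB, u_to=MB)
<- 297/200
-> translate(v=244, u_from=C, u_to=F)
<- 2356/5
-> translate(v=178, u_from=day, u_to=s)
<- 15379200
-> drift(n=224)
<- 2259-06-01
-> translate(v=-113, u_from=F, u_to=K)
<- 34667/180
-> translate(v=474, u_from=B, u_to=MiB)
<- 237/524288

Answer: 2258-10-20


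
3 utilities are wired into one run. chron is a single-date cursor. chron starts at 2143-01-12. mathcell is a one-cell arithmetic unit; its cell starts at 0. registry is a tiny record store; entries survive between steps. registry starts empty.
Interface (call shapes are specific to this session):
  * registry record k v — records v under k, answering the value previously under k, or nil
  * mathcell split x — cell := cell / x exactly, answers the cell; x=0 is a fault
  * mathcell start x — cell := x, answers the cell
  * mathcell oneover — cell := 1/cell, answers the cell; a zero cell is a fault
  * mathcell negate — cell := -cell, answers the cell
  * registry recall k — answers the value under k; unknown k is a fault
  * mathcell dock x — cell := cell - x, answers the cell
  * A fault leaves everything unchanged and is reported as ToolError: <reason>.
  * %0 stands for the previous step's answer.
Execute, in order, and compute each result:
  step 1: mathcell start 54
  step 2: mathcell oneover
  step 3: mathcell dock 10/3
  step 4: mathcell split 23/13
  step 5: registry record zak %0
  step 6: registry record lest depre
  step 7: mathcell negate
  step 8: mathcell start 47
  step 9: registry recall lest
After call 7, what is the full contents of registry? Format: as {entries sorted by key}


>> mathcell start(x: 54)
<< 54
>> mathcell oneover()
<< 1/54
>> mathcell dock(x: 10/3)
<< -179/54
>> mathcell split(x: 23/13)
<< -2327/1242
>> registry record(k: zak, v: %0)
<< nil
>> registry record(k: lest, v: depre)
<< nil
>> mathcell negate()
<< 2327/1242
>> mathcell start(x: 47)
<< 47
>> registry recall(k: lest)
<< depre

Answer: {lest=depre, zak=-2327/1242}


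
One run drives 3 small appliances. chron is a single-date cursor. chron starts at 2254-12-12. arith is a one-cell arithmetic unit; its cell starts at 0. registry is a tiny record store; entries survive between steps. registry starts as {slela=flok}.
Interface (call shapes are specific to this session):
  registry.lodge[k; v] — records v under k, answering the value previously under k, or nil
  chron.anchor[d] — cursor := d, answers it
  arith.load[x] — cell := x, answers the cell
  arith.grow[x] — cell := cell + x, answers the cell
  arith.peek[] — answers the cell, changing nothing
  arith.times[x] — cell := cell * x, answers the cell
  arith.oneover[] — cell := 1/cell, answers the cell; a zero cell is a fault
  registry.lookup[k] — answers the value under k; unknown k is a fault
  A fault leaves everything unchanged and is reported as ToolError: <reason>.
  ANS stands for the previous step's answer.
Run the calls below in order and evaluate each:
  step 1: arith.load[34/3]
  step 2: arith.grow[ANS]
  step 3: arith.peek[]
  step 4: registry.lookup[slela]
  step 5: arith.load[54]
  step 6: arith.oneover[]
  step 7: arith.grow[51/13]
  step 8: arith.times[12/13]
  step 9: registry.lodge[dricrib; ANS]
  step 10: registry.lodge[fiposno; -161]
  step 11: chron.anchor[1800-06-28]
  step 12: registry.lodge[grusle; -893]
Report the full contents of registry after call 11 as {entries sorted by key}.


-> arith.load(x: 34/3)
<- 34/3
-> arith.grow(x: ANS)
<- 68/3
-> arith.peek()
<- 68/3
-> registry.lookup(k: slela)
<- flok
-> arith.load(x: 54)
<- 54
-> arith.oneover()
<- 1/54
-> arith.grow(x: 51/13)
<- 2767/702
-> arith.times(x: 12/13)
<- 5534/1521
-> registry.lodge(k: dricrib, v: ANS)
<- nil
-> registry.lodge(k: fiposno, v: -161)
<- nil
-> chron.anchor(d: 1800-06-28)
<- 1800-06-28
-> registry.lodge(k: grusle, v: -893)
<- nil

Answer: {dricrib=5534/1521, fiposno=-161, slela=flok}


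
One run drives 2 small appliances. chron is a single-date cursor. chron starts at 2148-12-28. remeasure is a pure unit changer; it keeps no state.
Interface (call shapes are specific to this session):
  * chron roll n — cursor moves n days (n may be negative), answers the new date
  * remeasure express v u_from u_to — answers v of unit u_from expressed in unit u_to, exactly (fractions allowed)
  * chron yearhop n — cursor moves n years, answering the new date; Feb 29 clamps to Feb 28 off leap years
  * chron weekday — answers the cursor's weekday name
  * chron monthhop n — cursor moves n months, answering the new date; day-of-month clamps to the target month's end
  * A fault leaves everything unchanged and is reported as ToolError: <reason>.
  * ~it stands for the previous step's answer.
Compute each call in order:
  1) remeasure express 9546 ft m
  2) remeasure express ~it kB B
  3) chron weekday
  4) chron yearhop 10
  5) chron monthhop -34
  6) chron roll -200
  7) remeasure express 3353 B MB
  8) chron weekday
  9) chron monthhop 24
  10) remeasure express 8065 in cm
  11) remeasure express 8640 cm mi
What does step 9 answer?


Answer: 2157-08-12

Derivation:
% remeasure express 9546 ft m
  1818513/625
% remeasure express ~it kB B
  14548104/5
% chron weekday
  Saturday
% chron yearhop 10
  2158-12-28
% chron monthhop -34
  2156-02-28
% chron roll -200
  2155-08-12
% remeasure express 3353 B MB
  3353/1000000
% chron weekday
  Tuesday
% chron monthhop 24
  2157-08-12
% remeasure express 8065 in cm
  204851/10
% remeasure express 8640 cm mi
  75/1397


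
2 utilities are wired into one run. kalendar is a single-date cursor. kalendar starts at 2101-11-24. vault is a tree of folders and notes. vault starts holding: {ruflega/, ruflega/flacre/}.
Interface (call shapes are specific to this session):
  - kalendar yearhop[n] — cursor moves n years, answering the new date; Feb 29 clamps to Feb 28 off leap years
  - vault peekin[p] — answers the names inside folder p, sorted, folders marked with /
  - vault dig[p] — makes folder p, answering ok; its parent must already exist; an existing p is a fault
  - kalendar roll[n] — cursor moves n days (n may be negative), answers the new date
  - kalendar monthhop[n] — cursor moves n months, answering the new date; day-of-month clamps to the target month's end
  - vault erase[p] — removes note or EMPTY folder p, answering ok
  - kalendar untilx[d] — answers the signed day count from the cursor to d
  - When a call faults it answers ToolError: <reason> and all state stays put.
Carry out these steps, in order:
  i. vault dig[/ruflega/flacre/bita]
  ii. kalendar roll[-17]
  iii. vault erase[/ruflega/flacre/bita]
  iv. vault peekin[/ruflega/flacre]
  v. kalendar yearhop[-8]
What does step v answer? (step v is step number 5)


→ vault dig(p=/ruflega/flacre/bita)
← ok
→ kalendar roll(n=-17)
← 2101-11-07
→ vault erase(p=/ruflega/flacre/bita)
← ok
→ vault peekin(p=/ruflega/flacre)
← []
→ kalendar yearhop(n=-8)
← 2093-11-07

Answer: 2093-11-07


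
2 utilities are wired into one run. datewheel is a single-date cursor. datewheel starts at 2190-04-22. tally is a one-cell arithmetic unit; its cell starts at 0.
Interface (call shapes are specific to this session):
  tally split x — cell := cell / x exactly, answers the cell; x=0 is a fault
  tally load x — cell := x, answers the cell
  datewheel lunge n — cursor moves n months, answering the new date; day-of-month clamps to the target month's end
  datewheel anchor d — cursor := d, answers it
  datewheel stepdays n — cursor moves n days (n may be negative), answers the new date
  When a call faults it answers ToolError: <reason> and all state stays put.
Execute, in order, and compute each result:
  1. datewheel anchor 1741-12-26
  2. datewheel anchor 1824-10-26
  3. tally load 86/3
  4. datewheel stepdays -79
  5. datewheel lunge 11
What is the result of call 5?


Answer: 1825-07-08

Derivation:
Now I run datewheel anchor on d=1741-12-26, and see 1741-12-26.
I invoke datewheel anchor on d=1824-10-26, giving 1824-10-26.
I use tally load on x=86/3, — result: 86/3.
Using datewheel stepdays on n=-79, and get 1824-08-08.
I invoke datewheel lunge on n=11, and get 1825-07-08.


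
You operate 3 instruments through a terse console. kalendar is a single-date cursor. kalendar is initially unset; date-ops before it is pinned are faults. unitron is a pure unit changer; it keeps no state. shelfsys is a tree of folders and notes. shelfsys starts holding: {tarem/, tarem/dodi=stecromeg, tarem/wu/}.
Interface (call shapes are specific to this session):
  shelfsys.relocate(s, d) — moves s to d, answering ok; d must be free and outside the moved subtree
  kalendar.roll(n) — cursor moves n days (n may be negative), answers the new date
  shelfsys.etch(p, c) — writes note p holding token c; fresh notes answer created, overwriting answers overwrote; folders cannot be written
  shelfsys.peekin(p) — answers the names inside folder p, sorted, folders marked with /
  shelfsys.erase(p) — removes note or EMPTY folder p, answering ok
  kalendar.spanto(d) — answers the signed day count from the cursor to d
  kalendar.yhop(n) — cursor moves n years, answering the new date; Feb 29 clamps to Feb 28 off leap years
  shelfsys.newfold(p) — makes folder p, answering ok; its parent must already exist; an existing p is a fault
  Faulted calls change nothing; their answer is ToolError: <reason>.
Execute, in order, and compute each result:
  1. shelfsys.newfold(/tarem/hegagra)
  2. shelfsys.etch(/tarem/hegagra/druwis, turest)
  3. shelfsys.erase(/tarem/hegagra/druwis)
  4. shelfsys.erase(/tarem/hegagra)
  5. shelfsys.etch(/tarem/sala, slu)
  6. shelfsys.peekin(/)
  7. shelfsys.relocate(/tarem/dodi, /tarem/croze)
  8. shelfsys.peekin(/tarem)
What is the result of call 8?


Answer: [croze, sala, wu/]

Derivation:
$ newfold /tarem/hegagra
:: ok
$ etch /tarem/hegagra/druwis turest
:: created
$ erase /tarem/hegagra/druwis
:: ok
$ erase /tarem/hegagra
:: ok
$ etch /tarem/sala slu
:: created
$ peekin /
:: [tarem/]
$ relocate /tarem/dodi /tarem/croze
:: ok
$ peekin /tarem
:: [croze, sala, wu/]


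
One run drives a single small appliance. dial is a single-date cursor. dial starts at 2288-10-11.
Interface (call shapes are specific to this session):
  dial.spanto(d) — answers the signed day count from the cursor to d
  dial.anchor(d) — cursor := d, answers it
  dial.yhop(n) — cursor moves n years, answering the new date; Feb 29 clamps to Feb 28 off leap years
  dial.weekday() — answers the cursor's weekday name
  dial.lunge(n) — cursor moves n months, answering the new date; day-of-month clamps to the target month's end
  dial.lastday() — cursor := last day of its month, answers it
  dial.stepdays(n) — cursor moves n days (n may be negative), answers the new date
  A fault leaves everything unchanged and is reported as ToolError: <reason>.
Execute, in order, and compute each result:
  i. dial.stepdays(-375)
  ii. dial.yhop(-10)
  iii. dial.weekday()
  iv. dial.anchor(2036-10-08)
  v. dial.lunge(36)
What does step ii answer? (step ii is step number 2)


Step: dial.stepdays[-375]
Result: 2287-10-02
Step: dial.yhop[-10]
Result: 2277-10-02
Step: dial.weekday[]
Result: Tuesday
Step: dial.anchor[2036-10-08]
Result: 2036-10-08
Step: dial.lunge[36]
Result: 2039-10-08

Answer: 2277-10-02


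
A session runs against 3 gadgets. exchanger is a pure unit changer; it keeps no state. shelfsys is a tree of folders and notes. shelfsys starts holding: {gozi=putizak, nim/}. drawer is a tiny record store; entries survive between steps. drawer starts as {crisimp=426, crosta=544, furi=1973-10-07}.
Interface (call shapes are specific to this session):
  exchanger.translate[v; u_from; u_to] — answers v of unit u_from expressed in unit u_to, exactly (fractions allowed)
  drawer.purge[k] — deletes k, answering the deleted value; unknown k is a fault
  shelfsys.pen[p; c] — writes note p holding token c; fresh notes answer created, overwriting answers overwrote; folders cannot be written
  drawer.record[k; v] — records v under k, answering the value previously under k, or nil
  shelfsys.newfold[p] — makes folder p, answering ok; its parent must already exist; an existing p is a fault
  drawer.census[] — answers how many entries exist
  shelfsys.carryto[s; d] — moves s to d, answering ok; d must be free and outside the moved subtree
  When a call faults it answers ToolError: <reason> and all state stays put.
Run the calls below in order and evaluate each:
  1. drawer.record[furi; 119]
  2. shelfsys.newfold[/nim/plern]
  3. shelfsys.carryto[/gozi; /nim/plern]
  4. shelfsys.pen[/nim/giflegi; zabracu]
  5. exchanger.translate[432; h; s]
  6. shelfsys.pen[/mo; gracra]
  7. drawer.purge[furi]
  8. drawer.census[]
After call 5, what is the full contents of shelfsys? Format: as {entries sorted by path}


Answer: {gozi=putizak, nim/, nim/giflegi=zabracu, nim/plern/}

Derivation:
>>> drawer.record k→furi v→119
= 1973-10-07
>>> shelfsys.newfold p→/nim/plern
= ok
>>> shelfsys.carryto s→/gozi d→/nim/plern
= ToolError: exists
>>> shelfsys.pen p→/nim/giflegi c→zabracu
= created
>>> exchanger.translate v→432 u_from→h u_to→s
= 1555200
>>> shelfsys.pen p→/mo c→gracra
= created
>>> drawer.purge k→furi
= 119
>>> drawer.census
= 2
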